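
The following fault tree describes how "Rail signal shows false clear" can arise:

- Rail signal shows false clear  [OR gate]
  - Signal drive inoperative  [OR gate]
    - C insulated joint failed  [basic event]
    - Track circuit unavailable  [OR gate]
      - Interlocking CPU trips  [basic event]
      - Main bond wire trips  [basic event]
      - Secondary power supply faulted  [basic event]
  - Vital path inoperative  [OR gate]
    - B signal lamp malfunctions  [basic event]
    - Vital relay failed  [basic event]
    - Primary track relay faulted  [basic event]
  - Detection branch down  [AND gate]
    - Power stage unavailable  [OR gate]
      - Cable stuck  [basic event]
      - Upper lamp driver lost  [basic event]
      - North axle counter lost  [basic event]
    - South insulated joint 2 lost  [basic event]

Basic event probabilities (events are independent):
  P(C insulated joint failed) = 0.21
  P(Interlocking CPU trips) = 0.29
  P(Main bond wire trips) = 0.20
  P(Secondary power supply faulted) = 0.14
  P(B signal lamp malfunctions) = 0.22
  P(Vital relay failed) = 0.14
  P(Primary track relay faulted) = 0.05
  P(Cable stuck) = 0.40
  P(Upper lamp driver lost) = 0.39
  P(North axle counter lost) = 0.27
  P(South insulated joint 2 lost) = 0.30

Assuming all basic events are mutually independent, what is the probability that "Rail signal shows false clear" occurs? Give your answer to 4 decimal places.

0.8081

P(Track circuit unavailable) [OR] = 1 − (1−0.29) × (1−0.20) × (1−0.14) = 0.511520
P(Signal drive inoperative) [OR] = 1 − (1−0.21) × (1−0.511520) = 0.614101
P(Vital path inoperative) [OR] = 1 − (1−0.22) × (1−0.14) × (1−0.05) = 0.362740
P(Power stage unavailable) [OR] = 1 − (1−0.40) × (1−0.39) × (1−0.27) = 0.732820
P(Detection branch down) [AND] = 0.732820 × 0.30 = 0.219846
P(Rail signal shows false clear) [OR] = 1 − (1−0.614101) × (1−0.362740) × (1−0.219846) = 0.808146
Rounded to 4 decimal places: P(Rail signal shows false clear) ≈ 0.8081.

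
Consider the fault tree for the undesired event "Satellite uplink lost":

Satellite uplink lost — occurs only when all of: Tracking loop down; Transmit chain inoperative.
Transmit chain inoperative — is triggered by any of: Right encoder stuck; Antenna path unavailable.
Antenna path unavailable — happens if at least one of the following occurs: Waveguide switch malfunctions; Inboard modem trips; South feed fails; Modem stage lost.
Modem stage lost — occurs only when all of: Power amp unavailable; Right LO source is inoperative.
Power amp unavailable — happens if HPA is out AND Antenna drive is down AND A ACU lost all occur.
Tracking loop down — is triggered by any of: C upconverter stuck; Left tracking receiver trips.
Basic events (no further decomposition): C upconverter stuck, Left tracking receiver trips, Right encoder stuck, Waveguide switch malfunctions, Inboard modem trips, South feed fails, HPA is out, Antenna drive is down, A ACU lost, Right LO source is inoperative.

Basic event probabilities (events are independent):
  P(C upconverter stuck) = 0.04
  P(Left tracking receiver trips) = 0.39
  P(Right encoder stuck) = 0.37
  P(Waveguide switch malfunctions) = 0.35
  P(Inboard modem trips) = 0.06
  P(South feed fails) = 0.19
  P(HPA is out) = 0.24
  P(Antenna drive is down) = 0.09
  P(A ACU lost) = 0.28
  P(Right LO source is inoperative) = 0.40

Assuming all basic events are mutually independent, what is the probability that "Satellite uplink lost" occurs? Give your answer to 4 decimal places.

0.2855

P(Tracking loop down) [OR] = 1 − (1−0.04) × (1−0.39) = 0.414400
P(Power amp unavailable) [AND] = 0.24 × 0.09 × 0.28 = 0.006048
P(Modem stage lost) [AND] = 0.006048 × 0.40 = 0.002419
P(Antenna path unavailable) [OR] = 1 − (1−0.35) × (1−0.06) × (1−0.19) × (1−0.002419) = 0.506287
P(Transmit chain inoperative) [OR] = 1 − (1−0.37) × (1−0.506287) = 0.688961
P(Satellite uplink lost) [AND] = 0.414400 × 0.688961 = 0.285505
Rounded to 4 decimal places: P(Satellite uplink lost) ≈ 0.2855.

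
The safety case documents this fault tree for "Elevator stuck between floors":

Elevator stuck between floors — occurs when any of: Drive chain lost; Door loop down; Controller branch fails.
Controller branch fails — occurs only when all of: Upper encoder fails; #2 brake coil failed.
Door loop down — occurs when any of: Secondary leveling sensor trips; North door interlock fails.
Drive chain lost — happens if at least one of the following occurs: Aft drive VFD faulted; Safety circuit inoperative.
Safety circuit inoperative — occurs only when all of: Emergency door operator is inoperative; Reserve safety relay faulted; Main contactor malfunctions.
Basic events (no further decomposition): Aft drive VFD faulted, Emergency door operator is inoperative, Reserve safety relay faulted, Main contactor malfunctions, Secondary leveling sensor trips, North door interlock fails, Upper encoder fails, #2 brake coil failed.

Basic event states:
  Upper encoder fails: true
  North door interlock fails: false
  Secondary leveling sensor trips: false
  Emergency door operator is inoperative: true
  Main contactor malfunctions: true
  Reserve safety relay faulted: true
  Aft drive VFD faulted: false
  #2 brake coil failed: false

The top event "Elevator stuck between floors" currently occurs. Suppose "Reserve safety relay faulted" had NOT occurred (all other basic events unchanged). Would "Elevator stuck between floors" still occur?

Counterfactual: set "Reserve safety relay faulted" to not occurred.
Safety circuit inoperative [AND]: Emergency door operator is inoperative=occurs, Reserve safety relay faulted=not, Main contactor malfunctions=occurs → not all inputs occur → does not occur.
Drive chain lost [OR]: Aft drive VFD faulted=not, Safety circuit inoperative=not → no input occurs → does not occur.
Door loop down [OR]: Secondary leveling sensor trips=not, North door interlock fails=not → no input occurs → does not occur.
Controller branch fails [AND]: Upper encoder fails=occurs, #2 brake coil failed=not → not all inputs occur → does not occur.
Elevator stuck between floors [OR]: Drive chain lost=not, Door loop down=not, Controller branch fails=not → no input occurs → does not occur.

No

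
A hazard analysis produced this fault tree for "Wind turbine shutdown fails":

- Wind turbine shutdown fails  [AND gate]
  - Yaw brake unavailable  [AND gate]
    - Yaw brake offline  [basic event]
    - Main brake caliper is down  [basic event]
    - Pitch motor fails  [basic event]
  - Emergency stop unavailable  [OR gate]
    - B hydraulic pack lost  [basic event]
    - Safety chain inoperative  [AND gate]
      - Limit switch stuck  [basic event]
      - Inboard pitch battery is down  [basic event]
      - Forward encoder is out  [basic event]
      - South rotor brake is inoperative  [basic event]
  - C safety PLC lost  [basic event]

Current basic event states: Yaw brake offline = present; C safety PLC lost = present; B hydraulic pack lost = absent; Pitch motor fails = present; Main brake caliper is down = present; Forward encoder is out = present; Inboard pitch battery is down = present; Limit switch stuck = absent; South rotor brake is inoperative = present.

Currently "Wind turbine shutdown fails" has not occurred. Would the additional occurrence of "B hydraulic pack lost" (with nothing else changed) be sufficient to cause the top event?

Counterfactual: set "B hydraulic pack lost" to occurred.
Yaw brake unavailable [AND]: Yaw brake offline=occurs, Main brake caliper is down=occurs, Pitch motor fails=occurs → all inputs occur → occurs.
Safety chain inoperative [AND]: Limit switch stuck=not, Inboard pitch battery is down=occurs, Forward encoder is out=occurs, South rotor brake is inoperative=occurs → not all inputs occur → does not occur.
Emergency stop unavailable [OR]: B hydraulic pack lost=occurs, Safety chain inoperative=not → at least one input occurs → occurs.
Wind turbine shutdown fails [AND]: Yaw brake unavailable=occurs, Emergency stop unavailable=occurs, C safety PLC lost=occurs → all inputs occur → occurs.

Yes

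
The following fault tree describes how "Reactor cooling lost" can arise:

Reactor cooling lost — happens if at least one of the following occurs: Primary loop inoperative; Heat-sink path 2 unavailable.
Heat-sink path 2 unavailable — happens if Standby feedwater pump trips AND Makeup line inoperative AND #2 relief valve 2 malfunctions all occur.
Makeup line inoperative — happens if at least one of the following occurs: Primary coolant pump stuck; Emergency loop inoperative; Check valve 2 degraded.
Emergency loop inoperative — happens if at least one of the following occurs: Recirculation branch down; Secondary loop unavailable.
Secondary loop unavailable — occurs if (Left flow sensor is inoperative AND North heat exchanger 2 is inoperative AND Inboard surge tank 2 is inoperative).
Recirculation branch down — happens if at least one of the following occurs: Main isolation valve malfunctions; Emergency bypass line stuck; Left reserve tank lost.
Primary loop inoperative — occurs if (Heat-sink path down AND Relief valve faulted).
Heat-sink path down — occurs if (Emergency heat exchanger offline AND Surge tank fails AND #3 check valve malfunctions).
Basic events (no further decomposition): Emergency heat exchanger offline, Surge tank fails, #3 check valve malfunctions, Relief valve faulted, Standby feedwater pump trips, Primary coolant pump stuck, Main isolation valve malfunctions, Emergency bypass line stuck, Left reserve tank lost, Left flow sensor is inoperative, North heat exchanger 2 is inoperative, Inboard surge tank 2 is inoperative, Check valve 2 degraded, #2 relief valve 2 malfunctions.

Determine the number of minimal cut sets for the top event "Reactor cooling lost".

Heat-sink path down [AND]: one cut set from each child combined → 1 × 1 × 1 = 1 cut set(s).
Primary loop inoperative [AND]: one cut set from each child combined → 1 × 1 = 1 cut set(s).
Recirculation branch down [OR]: union of children's cut sets → 3 cut set(s).
Secondary loop unavailable [AND]: one cut set from each child combined → 1 × 1 × 1 = 1 cut set(s).
Emergency loop inoperative [OR]: union of children's cut sets → 4 cut set(s).
Makeup line inoperative [OR]: union of children's cut sets → 6 cut set(s).
Heat-sink path 2 unavailable [AND]: one cut set from each child combined → 1 × 6 × 1 = 6 cut set(s).
Reactor cooling lost [OR]: union of children's cut sets → 7 cut set(s).
Minimal cut sets: {#3 check valve malfunctions, Emergency heat exchanger offline, Relief valve faulted, Surge tank fails}; {#2 relief valve 2 malfunctions, Primary coolant pump stuck, Standby feedwater pump trips}; {#2 relief valve 2 malfunctions, Main isolation valve malfunctions, Standby feedwater pump trips}; {#2 relief valve 2 malfunctions, Emergency bypass line stuck, Standby feedwater pump trips}; {#2 relief valve 2 malfunctions, Left reserve tank lost, Standby feedwater pump trips}; {#2 relief valve 2 malfunctions, Inboard surge tank 2 is inoperative, Left flow sensor is inoperative, North heat exchanger 2 is inoperative, Standby feedwater pump trips}; {#2 relief valve 2 malfunctions, Check valve 2 degraded, Standby feedwater pump trips}.

7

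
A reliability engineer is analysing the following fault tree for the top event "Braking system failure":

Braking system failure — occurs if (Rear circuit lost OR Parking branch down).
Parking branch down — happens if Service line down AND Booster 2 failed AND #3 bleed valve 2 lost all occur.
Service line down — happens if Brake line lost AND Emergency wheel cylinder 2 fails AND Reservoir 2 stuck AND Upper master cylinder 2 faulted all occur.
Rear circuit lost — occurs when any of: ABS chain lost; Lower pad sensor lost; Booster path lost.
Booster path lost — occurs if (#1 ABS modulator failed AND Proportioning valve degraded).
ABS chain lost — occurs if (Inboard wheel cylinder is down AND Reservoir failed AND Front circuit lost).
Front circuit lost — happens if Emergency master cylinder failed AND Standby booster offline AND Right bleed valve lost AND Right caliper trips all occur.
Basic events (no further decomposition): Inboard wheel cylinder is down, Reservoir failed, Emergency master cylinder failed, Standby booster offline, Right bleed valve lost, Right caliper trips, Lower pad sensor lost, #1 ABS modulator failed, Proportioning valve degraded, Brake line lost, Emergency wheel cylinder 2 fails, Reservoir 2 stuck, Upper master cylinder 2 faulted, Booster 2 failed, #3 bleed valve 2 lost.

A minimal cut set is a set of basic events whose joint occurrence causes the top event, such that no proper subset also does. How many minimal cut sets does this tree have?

Front circuit lost [AND]: one cut set from each child combined → 1 × 1 × 1 × 1 = 1 cut set(s).
ABS chain lost [AND]: one cut set from each child combined → 1 × 1 × 1 = 1 cut set(s).
Booster path lost [AND]: one cut set from each child combined → 1 × 1 = 1 cut set(s).
Rear circuit lost [OR]: union of children's cut sets → 3 cut set(s).
Service line down [AND]: one cut set from each child combined → 1 × 1 × 1 × 1 = 1 cut set(s).
Parking branch down [AND]: one cut set from each child combined → 1 × 1 × 1 = 1 cut set(s).
Braking system failure [OR]: union of children's cut sets → 4 cut set(s).
Minimal cut sets: {Emergency master cylinder failed, Inboard wheel cylinder is down, Reservoir failed, Right bleed valve lost, Right caliper trips, Standby booster offline}; {Lower pad sensor lost}; {#1 ABS modulator failed, Proportioning valve degraded}; {#3 bleed valve 2 lost, Booster 2 failed, Brake line lost, Emergency wheel cylinder 2 fails, Reservoir 2 stuck, Upper master cylinder 2 faulted}.

4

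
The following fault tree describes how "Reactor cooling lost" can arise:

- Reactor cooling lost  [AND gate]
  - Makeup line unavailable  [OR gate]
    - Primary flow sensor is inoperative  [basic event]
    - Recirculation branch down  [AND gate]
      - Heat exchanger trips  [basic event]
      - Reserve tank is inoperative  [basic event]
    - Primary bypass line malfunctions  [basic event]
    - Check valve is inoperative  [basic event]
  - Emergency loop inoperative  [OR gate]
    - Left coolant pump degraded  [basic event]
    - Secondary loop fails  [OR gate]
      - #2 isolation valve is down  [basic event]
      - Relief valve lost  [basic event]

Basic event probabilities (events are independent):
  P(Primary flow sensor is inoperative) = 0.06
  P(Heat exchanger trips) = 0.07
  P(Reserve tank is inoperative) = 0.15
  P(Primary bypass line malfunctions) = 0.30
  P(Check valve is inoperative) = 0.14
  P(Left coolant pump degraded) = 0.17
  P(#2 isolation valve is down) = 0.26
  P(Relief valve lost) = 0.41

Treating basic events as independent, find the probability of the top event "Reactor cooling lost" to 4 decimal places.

P(Recirculation branch down) [AND] = 0.07 × 0.15 = 0.010500
P(Makeup line unavailable) [OR] = 1 − (1−0.06) × (1−0.010500) × (1−0.30) × (1−0.14) = 0.440062
P(Secondary loop fails) [OR] = 1 − (1−0.26) × (1−0.41) = 0.563400
P(Emergency loop inoperative) [OR] = 1 − (1−0.17) × (1−0.563400) = 0.637622
P(Reactor cooling lost) [AND] = 0.440062 × 0.637622 = 0.280593
Rounded to 4 decimal places: P(Reactor cooling lost) ≈ 0.2806.

0.2806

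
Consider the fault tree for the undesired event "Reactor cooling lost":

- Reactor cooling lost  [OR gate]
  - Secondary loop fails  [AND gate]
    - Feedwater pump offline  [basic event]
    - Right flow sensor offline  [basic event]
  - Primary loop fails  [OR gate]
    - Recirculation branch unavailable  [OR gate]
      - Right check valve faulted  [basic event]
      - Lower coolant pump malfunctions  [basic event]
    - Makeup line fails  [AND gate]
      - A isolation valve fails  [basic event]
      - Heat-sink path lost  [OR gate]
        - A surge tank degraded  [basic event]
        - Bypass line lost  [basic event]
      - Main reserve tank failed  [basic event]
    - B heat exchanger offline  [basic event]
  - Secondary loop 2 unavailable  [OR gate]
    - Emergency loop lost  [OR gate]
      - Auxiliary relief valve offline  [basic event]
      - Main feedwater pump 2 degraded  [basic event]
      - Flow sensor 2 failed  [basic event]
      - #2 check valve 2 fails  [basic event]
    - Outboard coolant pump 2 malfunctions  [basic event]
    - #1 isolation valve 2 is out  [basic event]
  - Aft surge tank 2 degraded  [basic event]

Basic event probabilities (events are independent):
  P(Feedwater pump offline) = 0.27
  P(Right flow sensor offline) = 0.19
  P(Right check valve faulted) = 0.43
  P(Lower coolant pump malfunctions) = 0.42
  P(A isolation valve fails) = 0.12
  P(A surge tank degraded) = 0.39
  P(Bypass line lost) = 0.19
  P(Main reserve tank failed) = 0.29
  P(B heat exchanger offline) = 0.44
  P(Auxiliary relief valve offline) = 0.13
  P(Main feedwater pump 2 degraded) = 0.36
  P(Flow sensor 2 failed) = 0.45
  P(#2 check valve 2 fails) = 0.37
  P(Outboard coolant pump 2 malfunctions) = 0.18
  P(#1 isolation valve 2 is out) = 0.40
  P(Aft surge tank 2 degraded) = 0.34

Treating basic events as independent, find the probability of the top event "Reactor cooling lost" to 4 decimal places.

P(Secondary loop fails) [AND] = 0.27 × 0.19 = 0.051300
P(Recirculation branch unavailable) [OR] = 1 − (1−0.43) × (1−0.42) = 0.669400
P(Heat-sink path lost) [OR] = 1 − (1−0.39) × (1−0.19) = 0.505900
P(Makeup line fails) [AND] = 0.12 × 0.505900 × 0.29 = 0.017605
P(Primary loop fails) [OR] = 1 − (1−0.669400) × (1−0.017605) × (1−0.44) = 0.818123
P(Emergency loop lost) [OR] = 1 − (1−0.13) × (1−0.36) × (1−0.45) × (1−0.37) = 0.807069
P(Secondary loop 2 unavailable) [OR] = 1 − (1−0.807069) × (1−0.18) × (1−0.40) = 0.905078
P(Reactor cooling lost) [OR] = 1 − (1−0.051300) × (1−0.818123) × (1−0.905078) × (1−0.34) = 0.989190
Rounded to 4 decimal places: P(Reactor cooling lost) ≈ 0.9892.

0.9892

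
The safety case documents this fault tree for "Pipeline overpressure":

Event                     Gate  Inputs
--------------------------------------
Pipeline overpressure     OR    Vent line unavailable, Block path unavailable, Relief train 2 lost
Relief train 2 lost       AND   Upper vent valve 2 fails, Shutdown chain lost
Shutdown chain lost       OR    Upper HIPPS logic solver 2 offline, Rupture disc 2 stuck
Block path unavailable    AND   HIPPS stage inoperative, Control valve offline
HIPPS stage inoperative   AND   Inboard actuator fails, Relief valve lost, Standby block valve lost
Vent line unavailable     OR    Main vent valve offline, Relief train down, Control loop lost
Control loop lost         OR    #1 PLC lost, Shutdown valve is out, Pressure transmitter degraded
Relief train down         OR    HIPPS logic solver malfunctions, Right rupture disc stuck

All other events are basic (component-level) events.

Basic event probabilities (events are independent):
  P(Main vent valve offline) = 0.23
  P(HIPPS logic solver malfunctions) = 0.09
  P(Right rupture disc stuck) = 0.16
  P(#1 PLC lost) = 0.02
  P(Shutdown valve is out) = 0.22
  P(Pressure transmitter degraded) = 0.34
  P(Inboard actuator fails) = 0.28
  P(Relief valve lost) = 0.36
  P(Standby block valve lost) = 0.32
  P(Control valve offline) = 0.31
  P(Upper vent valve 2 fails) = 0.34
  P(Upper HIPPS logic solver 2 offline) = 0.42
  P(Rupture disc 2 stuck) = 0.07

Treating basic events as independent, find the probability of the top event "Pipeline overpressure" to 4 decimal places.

P(Relief train down) [OR] = 1 − (1−0.09) × (1−0.16) = 0.235600
P(Control loop lost) [OR] = 1 − (1−0.02) × (1−0.22) × (1−0.34) = 0.495496
P(Vent line unavailable) [OR] = 1 − (1−0.23) × (1−0.235600) × (1−0.495496) = 0.703055
P(HIPPS stage inoperative) [AND] = 0.28 × 0.36 × 0.32 = 0.032256
P(Block path unavailable) [AND] = 0.032256 × 0.31 = 0.009999
P(Shutdown chain lost) [OR] = 1 − (1−0.42) × (1−0.07) = 0.460600
P(Relief train 2 lost) [AND] = 0.34 × 0.460600 = 0.156604
P(Pipeline overpressure) [OR] = 1 − (1−0.703055) × (1−0.009999) × (1−0.156604) = 0.752062
Rounded to 4 decimal places: P(Pipeline overpressure) ≈ 0.7521.

0.7521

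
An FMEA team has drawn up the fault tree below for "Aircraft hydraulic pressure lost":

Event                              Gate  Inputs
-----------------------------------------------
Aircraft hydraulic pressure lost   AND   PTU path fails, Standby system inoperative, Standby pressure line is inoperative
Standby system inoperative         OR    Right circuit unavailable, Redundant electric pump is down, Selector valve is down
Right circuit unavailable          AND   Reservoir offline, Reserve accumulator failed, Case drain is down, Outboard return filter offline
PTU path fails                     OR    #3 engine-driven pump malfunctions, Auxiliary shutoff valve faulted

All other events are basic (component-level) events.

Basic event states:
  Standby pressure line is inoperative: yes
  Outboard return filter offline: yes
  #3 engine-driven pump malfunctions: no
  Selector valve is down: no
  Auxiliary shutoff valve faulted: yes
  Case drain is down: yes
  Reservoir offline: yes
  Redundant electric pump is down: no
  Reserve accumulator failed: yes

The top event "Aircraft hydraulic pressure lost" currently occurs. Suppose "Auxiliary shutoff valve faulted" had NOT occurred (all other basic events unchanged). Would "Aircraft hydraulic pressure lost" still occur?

No

Counterfactual: set "Auxiliary shutoff valve faulted" to not occurred.
PTU path fails [OR]: #3 engine-driven pump malfunctions=not, Auxiliary shutoff valve faulted=not → no input occurs → does not occur.
Right circuit unavailable [AND]: Reservoir offline=occurs, Reserve accumulator failed=occurs, Case drain is down=occurs, Outboard return filter offline=occurs → all inputs occur → occurs.
Standby system inoperative [OR]: Right circuit unavailable=occurs, Redundant electric pump is down=not, Selector valve is down=not → at least one input occurs → occurs.
Aircraft hydraulic pressure lost [AND]: PTU path fails=not, Standby system inoperative=occurs, Standby pressure line is inoperative=occurs → not all inputs occur → does not occur.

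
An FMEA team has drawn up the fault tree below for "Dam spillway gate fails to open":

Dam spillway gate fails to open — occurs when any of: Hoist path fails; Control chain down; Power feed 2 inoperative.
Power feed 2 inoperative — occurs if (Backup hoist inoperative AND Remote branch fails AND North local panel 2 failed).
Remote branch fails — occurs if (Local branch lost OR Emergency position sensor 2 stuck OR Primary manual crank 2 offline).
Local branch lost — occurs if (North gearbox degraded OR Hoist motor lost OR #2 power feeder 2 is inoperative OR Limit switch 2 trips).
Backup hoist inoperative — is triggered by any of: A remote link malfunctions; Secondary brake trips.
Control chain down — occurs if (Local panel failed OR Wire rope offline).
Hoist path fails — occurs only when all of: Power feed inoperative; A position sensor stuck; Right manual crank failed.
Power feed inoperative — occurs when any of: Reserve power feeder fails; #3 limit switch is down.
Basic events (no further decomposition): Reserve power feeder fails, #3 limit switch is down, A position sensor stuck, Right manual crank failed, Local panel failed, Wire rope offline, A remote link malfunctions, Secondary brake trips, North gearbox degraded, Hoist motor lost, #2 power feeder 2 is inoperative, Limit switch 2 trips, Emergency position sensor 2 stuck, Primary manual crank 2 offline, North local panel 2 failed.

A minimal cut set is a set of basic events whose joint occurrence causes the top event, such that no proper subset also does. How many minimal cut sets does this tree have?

Power feed inoperative [OR]: union of children's cut sets → 2 cut set(s).
Hoist path fails [AND]: one cut set from each child combined → 2 × 1 × 1 = 2 cut set(s).
Control chain down [OR]: union of children's cut sets → 2 cut set(s).
Backup hoist inoperative [OR]: union of children's cut sets → 2 cut set(s).
Local branch lost [OR]: union of children's cut sets → 4 cut set(s).
Remote branch fails [OR]: union of children's cut sets → 6 cut set(s).
Power feed 2 inoperative [AND]: one cut set from each child combined → 2 × 6 × 1 = 12 cut set(s).
Dam spillway gate fails to open [OR]: union of children's cut sets → 16 cut set(s).

16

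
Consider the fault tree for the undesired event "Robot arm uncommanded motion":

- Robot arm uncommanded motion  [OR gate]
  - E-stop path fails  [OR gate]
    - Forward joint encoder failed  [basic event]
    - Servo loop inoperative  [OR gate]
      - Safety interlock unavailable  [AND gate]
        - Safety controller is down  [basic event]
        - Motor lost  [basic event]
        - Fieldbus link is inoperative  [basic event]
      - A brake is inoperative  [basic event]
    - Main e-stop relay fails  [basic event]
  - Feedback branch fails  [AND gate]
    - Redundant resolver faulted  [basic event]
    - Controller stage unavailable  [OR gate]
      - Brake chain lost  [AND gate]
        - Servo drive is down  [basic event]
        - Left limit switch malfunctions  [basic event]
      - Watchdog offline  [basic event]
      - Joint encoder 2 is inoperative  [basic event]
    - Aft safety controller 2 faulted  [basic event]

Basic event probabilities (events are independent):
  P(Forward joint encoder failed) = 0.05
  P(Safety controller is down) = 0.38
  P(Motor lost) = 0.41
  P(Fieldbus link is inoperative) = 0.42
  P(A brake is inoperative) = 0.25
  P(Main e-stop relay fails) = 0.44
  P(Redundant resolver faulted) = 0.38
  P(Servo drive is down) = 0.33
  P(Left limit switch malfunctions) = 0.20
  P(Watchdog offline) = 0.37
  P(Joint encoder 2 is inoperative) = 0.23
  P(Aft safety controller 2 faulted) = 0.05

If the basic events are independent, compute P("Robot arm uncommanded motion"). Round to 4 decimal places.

P(Safety interlock unavailable) [AND] = 0.38 × 0.41 × 0.42 = 0.065436
P(Servo loop inoperative) [OR] = 1 − (1−0.065436) × (1−0.25) = 0.299077
P(E-stop path fails) [OR] = 1 − (1−0.05) × (1−0.299077) × (1−0.44) = 0.627109
P(Brake chain lost) [AND] = 0.33 × 0.20 = 0.066000
P(Controller stage unavailable) [OR] = 1 − (1−0.066000) × (1−0.37) × (1−0.23) = 0.546917
P(Feedback branch fails) [AND] = 0.38 × 0.546917 × 0.05 = 0.010391
P(Robot arm uncommanded motion) [OR] = 1 − (1−0.627109) × (1−0.010391) = 0.630984
Rounded to 4 decimal places: P(Robot arm uncommanded motion) ≈ 0.6310.

0.6310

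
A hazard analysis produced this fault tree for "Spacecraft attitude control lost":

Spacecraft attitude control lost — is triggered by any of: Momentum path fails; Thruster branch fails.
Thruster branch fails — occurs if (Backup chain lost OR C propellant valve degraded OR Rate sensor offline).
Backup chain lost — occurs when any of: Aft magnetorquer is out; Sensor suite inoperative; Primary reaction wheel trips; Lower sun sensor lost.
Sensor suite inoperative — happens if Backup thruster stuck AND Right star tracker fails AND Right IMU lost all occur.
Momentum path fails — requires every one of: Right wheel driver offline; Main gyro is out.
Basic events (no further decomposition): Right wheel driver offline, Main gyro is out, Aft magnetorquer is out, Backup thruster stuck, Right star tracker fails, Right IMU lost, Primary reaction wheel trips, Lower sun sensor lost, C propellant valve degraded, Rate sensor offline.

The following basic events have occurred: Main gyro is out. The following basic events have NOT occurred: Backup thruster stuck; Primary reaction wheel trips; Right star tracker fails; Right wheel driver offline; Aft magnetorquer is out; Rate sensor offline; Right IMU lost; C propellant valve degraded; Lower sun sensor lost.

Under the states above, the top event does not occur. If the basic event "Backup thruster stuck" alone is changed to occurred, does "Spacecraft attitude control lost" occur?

Counterfactual: set "Backup thruster stuck" to occurred.
Momentum path fails [AND]: Right wheel driver offline=not, Main gyro is out=occurs → not all inputs occur → does not occur.
Sensor suite inoperative [AND]: Backup thruster stuck=occurs, Right star tracker fails=not, Right IMU lost=not → not all inputs occur → does not occur.
Backup chain lost [OR]: Aft magnetorquer is out=not, Sensor suite inoperative=not, Primary reaction wheel trips=not, Lower sun sensor lost=not → no input occurs → does not occur.
Thruster branch fails [OR]: Backup chain lost=not, C propellant valve degraded=not, Rate sensor offline=not → no input occurs → does not occur.
Spacecraft attitude control lost [OR]: Momentum path fails=not, Thruster branch fails=not → no input occurs → does not occur.

No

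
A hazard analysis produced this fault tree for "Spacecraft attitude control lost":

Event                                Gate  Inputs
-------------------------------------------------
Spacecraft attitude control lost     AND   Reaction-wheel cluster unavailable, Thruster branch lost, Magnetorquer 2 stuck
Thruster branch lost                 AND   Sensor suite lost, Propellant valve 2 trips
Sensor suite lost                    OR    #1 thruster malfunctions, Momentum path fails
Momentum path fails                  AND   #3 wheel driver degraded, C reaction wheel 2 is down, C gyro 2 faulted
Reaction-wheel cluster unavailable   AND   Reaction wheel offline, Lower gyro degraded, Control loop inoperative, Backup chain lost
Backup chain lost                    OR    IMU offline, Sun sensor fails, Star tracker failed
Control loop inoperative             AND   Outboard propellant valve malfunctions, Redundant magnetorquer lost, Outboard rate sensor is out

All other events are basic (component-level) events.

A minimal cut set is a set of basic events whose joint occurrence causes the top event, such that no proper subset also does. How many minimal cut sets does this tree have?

6

Control loop inoperative [AND]: one cut set from each child combined → 1 × 1 × 1 = 1 cut set(s).
Backup chain lost [OR]: union of children's cut sets → 3 cut set(s).
Reaction-wheel cluster unavailable [AND]: one cut set from each child combined → 1 × 1 × 1 × 3 = 3 cut set(s).
Momentum path fails [AND]: one cut set from each child combined → 1 × 1 × 1 = 1 cut set(s).
Sensor suite lost [OR]: union of children's cut sets → 2 cut set(s).
Thruster branch lost [AND]: one cut set from each child combined → 2 × 1 = 2 cut set(s).
Spacecraft attitude control lost [AND]: one cut set from each child combined → 3 × 2 × 1 = 6 cut set(s).
Minimal cut sets: {#1 thruster malfunctions, IMU offline, Lower gyro degraded, Magnetorquer 2 stuck, Outboard propellant valve malfunctions, Outboard rate sensor is out, Propellant valve 2 trips, Reaction wheel offline, Redundant magnetorquer lost}; {#3 wheel driver degraded, C gyro 2 faulted, C reaction wheel 2 is down, IMU offline, Lower gyro degraded, Magnetorquer 2 stuck, Outboard propellant valve malfunctions, Outboard rate sensor is out, Propellant valve 2 trips, Reaction wheel offline, Redundant magnetorquer lost}; {#1 thruster malfunctions, Lower gyro degraded, Magnetorquer 2 stuck, Outboard propellant valve malfunctions, Outboard rate sensor is out, Propellant valve 2 trips, Reaction wheel offline, Redundant magnetorquer lost, Sun sensor fails}; {#3 wheel driver degraded, C gyro 2 faulted, C reaction wheel 2 is down, Lower gyro degraded, Magnetorquer 2 stuck, Outboard propellant valve malfunctions, Outboard rate sensor is out, Propellant valve 2 trips, Reaction wheel offline, Redundant magnetorquer lost, Sun sensor fails}; {#1 thruster malfunctions, Lower gyro degraded, Magnetorquer 2 stuck, Outboard propellant valve malfunctions, Outboard rate sensor is out, Propellant valve 2 trips, Reaction wheel offline, Redundant magnetorquer lost, Star tracker failed}; {#3 wheel driver degraded, C gyro 2 faulted, C reaction wheel 2 is down, Lower gyro degraded, Magnetorquer 2 stuck, Outboard propellant valve malfunctions, Outboard rate sensor is out, Propellant valve 2 trips, Reaction wheel offline, Redundant magnetorquer lost, Star tracker failed}.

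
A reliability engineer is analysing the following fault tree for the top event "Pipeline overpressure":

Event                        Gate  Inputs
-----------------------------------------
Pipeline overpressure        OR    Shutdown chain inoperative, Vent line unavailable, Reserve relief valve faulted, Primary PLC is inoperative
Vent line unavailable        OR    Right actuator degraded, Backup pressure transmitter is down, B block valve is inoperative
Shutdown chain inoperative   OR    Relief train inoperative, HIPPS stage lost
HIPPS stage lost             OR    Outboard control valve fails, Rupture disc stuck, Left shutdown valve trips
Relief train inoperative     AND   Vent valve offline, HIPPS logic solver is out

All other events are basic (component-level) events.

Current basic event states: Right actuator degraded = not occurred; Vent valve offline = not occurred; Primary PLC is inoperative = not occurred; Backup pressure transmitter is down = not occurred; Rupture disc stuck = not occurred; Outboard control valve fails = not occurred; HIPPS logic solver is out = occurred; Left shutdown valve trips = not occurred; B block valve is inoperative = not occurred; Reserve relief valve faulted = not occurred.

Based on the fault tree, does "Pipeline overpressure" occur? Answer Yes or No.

Relief train inoperative [AND]: Vent valve offline=not, HIPPS logic solver is out=occurs → not all inputs occur → does not occur.
HIPPS stage lost [OR]: Outboard control valve fails=not, Rupture disc stuck=not, Left shutdown valve trips=not → no input occurs → does not occur.
Shutdown chain inoperative [OR]: Relief train inoperative=not, HIPPS stage lost=not → no input occurs → does not occur.
Vent line unavailable [OR]: Right actuator degraded=not, Backup pressure transmitter is down=not, B block valve is inoperative=not → no input occurs → does not occur.
Pipeline overpressure [OR]: Shutdown chain inoperative=not, Vent line unavailable=not, Reserve relief valve faulted=not, Primary PLC is inoperative=not → no input occurs → does not occur.

No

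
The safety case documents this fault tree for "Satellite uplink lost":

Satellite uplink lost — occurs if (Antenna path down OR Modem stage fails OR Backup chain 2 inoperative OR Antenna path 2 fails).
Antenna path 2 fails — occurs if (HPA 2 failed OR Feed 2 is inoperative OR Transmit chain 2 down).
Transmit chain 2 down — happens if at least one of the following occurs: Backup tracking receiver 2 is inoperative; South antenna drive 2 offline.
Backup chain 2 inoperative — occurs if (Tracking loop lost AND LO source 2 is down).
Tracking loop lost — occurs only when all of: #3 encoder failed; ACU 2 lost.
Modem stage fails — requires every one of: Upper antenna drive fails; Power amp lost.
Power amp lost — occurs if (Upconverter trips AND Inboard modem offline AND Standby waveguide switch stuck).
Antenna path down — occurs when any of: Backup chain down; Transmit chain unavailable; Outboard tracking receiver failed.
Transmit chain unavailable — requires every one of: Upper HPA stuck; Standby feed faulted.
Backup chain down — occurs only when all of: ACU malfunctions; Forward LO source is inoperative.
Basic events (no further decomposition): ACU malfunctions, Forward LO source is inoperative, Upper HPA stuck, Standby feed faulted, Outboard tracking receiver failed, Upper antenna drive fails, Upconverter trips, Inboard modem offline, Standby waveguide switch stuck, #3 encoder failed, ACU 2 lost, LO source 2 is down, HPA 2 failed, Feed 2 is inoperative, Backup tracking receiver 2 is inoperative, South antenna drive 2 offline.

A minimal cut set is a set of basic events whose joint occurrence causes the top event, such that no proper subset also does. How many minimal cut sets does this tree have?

9

Backup chain down [AND]: one cut set from each child combined → 1 × 1 = 1 cut set(s).
Transmit chain unavailable [AND]: one cut set from each child combined → 1 × 1 = 1 cut set(s).
Antenna path down [OR]: union of children's cut sets → 3 cut set(s).
Power amp lost [AND]: one cut set from each child combined → 1 × 1 × 1 = 1 cut set(s).
Modem stage fails [AND]: one cut set from each child combined → 1 × 1 = 1 cut set(s).
Tracking loop lost [AND]: one cut set from each child combined → 1 × 1 = 1 cut set(s).
Backup chain 2 inoperative [AND]: one cut set from each child combined → 1 × 1 = 1 cut set(s).
Transmit chain 2 down [OR]: union of children's cut sets → 2 cut set(s).
Antenna path 2 fails [OR]: union of children's cut sets → 4 cut set(s).
Satellite uplink lost [OR]: union of children's cut sets → 9 cut set(s).
Minimal cut sets: {ACU malfunctions, Forward LO source is inoperative}; {Standby feed faulted, Upper HPA stuck}; {Outboard tracking receiver failed}; {Inboard modem offline, Standby waveguide switch stuck, Upconverter trips, Upper antenna drive fails}; {#3 encoder failed, ACU 2 lost, LO source 2 is down}; {HPA 2 failed}; {Feed 2 is inoperative}; {Backup tracking receiver 2 is inoperative}; {South antenna drive 2 offline}.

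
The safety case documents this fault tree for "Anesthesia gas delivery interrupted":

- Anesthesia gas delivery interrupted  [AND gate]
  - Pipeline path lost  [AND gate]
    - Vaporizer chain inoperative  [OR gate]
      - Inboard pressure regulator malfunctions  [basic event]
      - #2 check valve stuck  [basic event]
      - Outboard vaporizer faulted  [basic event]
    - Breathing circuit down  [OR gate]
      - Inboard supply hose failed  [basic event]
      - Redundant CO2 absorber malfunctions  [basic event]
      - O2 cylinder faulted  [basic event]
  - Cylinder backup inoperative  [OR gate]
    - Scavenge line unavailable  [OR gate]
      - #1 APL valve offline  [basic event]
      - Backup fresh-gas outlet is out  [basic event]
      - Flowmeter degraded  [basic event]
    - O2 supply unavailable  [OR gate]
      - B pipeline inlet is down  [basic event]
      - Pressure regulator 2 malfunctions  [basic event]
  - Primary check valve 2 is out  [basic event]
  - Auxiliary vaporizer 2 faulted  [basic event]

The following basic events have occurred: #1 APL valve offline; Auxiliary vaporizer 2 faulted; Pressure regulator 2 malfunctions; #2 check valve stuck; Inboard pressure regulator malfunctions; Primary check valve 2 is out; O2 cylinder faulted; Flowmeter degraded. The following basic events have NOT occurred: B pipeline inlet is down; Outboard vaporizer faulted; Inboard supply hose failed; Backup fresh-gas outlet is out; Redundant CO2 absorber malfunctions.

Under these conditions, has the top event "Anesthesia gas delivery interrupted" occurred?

Yes

Vaporizer chain inoperative [OR]: Inboard pressure regulator malfunctions=occurs, #2 check valve stuck=occurs, Outboard vaporizer faulted=not → at least one input occurs → occurs.
Breathing circuit down [OR]: Inboard supply hose failed=not, Redundant CO2 absorber malfunctions=not, O2 cylinder faulted=occurs → at least one input occurs → occurs.
Pipeline path lost [AND]: Vaporizer chain inoperative=occurs, Breathing circuit down=occurs → all inputs occur → occurs.
Scavenge line unavailable [OR]: #1 APL valve offline=occurs, Backup fresh-gas outlet is out=not, Flowmeter degraded=occurs → at least one input occurs → occurs.
O2 supply unavailable [OR]: B pipeline inlet is down=not, Pressure regulator 2 malfunctions=occurs → at least one input occurs → occurs.
Cylinder backup inoperative [OR]: Scavenge line unavailable=occurs, O2 supply unavailable=occurs → at least one input occurs → occurs.
Anesthesia gas delivery interrupted [AND]: Pipeline path lost=occurs, Cylinder backup inoperative=occurs, Primary check valve 2 is out=occurs, Auxiliary vaporizer 2 faulted=occurs → all inputs occur → occurs.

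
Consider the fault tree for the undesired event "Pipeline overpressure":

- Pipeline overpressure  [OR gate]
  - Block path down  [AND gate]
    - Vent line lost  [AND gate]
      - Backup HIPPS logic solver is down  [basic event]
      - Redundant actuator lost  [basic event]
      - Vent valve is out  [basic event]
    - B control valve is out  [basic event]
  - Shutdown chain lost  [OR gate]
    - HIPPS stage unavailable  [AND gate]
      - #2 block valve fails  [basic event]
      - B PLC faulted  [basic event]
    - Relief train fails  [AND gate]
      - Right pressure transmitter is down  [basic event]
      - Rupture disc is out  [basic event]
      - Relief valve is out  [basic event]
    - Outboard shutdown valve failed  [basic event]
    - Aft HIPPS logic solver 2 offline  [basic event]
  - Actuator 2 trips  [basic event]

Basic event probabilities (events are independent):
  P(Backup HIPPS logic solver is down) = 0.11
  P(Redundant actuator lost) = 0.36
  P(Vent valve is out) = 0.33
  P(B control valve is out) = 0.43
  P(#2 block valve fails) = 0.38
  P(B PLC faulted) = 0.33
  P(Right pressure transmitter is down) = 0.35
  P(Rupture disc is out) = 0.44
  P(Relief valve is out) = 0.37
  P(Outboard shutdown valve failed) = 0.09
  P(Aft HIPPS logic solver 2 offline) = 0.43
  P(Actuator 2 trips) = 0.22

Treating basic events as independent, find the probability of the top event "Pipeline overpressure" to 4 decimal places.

0.6682

P(Vent line lost) [AND] = 0.11 × 0.36 × 0.33 = 0.013068
P(Block path down) [AND] = 0.013068 × 0.43 = 0.005619
P(HIPPS stage unavailable) [AND] = 0.38 × 0.33 = 0.125400
P(Relief train fails) [AND] = 0.35 × 0.44 × 0.37 = 0.056980
P(Shutdown chain lost) [OR] = 1 − (1−0.125400) × (1−0.056980) × (1−0.09) × (1−0.43) = 0.572194
P(Pipeline overpressure) [OR] = 1 − (1−0.005619) × (1−0.572194) × (1−0.22) = 0.668186
Rounded to 4 decimal places: P(Pipeline overpressure) ≈ 0.6682.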